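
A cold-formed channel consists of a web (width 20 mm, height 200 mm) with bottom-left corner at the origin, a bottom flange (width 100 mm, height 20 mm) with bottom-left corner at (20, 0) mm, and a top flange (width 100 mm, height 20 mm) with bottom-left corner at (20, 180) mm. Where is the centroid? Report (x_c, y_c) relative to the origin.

Part | A | x̄ᵢ | ȳᵢ | A·x̄ᵢ | A·ȳᵢ
web | 4000.00 | 10.00 | 100.00 | 40000.00 | 400000.00
bottom flange | 2000.00 | 70.00 | 10.00 | 140000.00 | 20000.00
top flange | 2000.00 | 70.00 | 190.00 | 140000.00 | 380000.00
Σ | 8000.00 |  |  | 320000.00 | 800000.00
x_c = 320000.00 / 8000.00 = 40.00 mm
y_c = 800000.00 / 8000.00 = 100.00 mm

x_c = 40.00 mm, y_c = 100.00 mm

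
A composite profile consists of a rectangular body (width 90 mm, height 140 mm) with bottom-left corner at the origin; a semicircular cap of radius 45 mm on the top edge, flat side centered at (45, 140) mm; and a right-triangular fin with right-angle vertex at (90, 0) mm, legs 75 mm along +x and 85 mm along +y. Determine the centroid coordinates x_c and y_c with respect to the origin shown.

Part | A | x̄ᵢ | ȳᵢ | A·x̄ᵢ | A·ȳᵢ
rectangular body | 12600.00 | 45.00 | 70.00 | 567000.00 | 882000.00
semicircular top | 3180.86 | 45.00 | 159.10 | 143138.82 | 506070.76
triangular fin | 3187.50 | 115.00 | 28.33 | 366562.50 | 90312.50
Σ | 18968.36 |  |  | 1076701.32 | 1478383.26
x_c = 1076701.32 / 18968.36 = 56.76 mm
y_c = 1478383.26 / 18968.36 = 77.94 mm

x_c = 56.76 mm, y_c = 77.94 mm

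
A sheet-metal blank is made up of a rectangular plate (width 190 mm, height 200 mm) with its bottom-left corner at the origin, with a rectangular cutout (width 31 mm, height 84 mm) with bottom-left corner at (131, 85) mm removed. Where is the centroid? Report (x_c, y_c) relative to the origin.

Part | A | x̄ᵢ | ȳᵢ | A·x̄ᵢ | A·ȳᵢ
plate | 38000.00 | 95.00 | 100.00 | 3610000.00 | 3800000.00
hole | -2604.00 | 146.50 | 127.00 | -381486.00 | -330708.00
Σ | 35396.00 |  |  | 3228514.00 | 3469292.00
x_c = 3228514.00 / 35396.00 = 91.21 mm
y_c = 3469292.00 / 35396.00 = 98.01 mm

x_c = 91.21 mm, y_c = 98.01 mm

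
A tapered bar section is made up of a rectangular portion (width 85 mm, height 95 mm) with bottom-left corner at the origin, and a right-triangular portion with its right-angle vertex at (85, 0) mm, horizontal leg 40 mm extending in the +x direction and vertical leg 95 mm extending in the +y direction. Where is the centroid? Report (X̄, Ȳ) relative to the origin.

X̄ = 53.13 mm, Ȳ = 44.48 mm

rectangular portion: A = 85 × 95 = 8075.00, centroid at (42.50, 47.50).
triangular portion: A = ½·40·95 = 1900.00, centroid at (98.33, 31.67).
ΣA = 9975.00 mm², ΣAX̄ = 530020.83 mm³, ΣAȲ = 443729.17 mm³.
X̄ = 530020.83/9975.00 = 53.13 mm; Ȳ = 443729.17/9975.00 = 44.48 mm.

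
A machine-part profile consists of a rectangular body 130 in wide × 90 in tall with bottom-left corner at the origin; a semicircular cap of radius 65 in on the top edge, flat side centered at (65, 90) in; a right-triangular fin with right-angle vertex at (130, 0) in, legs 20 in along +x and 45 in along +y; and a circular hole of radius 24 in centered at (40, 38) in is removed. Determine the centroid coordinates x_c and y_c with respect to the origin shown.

x_c = 69.56 in, y_c = 73.33 in

Part | A | x̄ᵢ | ȳᵢ | A·x̄ᵢ | A·ȳᵢ
rectangular body | 11700.00 | 65.00 | 45.00 | 760500.00 | 526500.00
semicircular top | 6636.61 | 65.00 | 117.59 | 431379.94 | 780378.64
triangular fin | 450.00 | 136.67 | 15.00 | 61500.00 | 6750.00
hole | -1809.56 | 40.00 | 38.00 | -72382.29 | -68763.18
Σ | 16977.06 |  |  | 1180997.65 | 1244865.46
x_c = 1180997.65 / 16977.06 = 69.56 in
y_c = 1244865.46 / 16977.06 = 73.33 in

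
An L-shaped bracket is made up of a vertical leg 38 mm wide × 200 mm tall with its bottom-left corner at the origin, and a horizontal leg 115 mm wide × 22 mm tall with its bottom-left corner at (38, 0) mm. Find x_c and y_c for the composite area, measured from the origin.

x_c = 38.11 mm, y_c = 77.77 mm

Part | A | x̄ᵢ | ȳᵢ | A·x̄ᵢ | A·ȳᵢ
vertical leg | 7600.00 | 19.00 | 100.00 | 144400.00 | 760000.00
horizontal leg | 2530.00 | 95.50 | 11.00 | 241615.00 | 27830.00
Σ | 10130.00 |  |  | 386015.00 | 787830.00
x_c = 386015.00 / 10130.00 = 38.11 mm
y_c = 787830.00 / 10130.00 = 77.77 mm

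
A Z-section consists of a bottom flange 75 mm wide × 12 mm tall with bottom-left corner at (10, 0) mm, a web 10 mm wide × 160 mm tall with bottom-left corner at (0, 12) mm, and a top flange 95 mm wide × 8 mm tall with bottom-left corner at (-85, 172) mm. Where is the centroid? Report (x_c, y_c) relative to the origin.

x_c = 6.83 mm, y_c = 87.84 mm

bottom flange: A = 75 × 12 = 900.00, centroid at (47.50, 6.00).
web: A = 10 × 160 = 1600.00, centroid at (5.00, 92.00).
top flange: A = 95 × 8 = 760.00, centroid at (-37.50, 176.00).
ΣA = 3260.00 mm²
ΣAx_c = (900.00)(47.50) + (1600.00)(5.00) + (760.00)(-37.50) = 22250.00 mm³
ΣAy_c = (900.00)(6.00) + (1600.00)(92.00) + (760.00)(176.00) = 286360.00 mm³
x_c = 22250.00 / 3260.00 = 6.83 mm
y_c = 286360.00 / 3260.00 = 87.84 mm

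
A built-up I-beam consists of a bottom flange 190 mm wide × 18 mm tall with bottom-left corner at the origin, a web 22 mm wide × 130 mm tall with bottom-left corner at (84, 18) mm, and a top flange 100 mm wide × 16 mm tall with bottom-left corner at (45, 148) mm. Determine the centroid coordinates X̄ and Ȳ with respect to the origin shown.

X̄ = 95.00 mm, Ȳ = 65.71 mm

Part | A | x̄ᵢ | ȳᵢ | A·x̄ᵢ | A·ȳᵢ
bottom flange | 3420.00 | 95.00 | 9.00 | 324900.00 | 30780.00
web | 2860.00 | 95.00 | 83.00 | 271700.00 | 237380.00
top flange | 1600.00 | 95.00 | 156.00 | 152000.00 | 249600.00
Σ | 7880.00 |  |  | 748600.00 | 517760.00
X̄ = 748600.00 / 7880.00 = 95.00 mm
Ȳ = 517760.00 / 7880.00 = 65.71 mm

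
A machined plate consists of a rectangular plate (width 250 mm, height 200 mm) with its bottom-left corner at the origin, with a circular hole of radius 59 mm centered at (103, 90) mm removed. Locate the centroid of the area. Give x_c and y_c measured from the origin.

x_c = 131.16 mm, y_c = 102.80 mm

plate: A = 250 × 200 = 50000.00, centroid at (125.00, 100.00).
hole: A = −π·59² = -10935.88, centroid at (103.00, 90.00).
ΣA = 39064.12 mm², ΣAx_c = 5123603.95 mm³, ΣAy_c = 4015770.44 mm³.
x_c = 5123603.95/39064.12 = 131.16 mm; y_c = 4015770.44/39064.12 = 102.80 mm.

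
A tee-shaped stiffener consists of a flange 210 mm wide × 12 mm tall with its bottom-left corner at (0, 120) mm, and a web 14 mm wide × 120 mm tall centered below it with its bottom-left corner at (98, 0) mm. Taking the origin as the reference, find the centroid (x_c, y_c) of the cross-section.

web: A = 14 × 120 = 1680.00, centroid at (105.00, 60.00).
flange: A = 210 × 12 = 2520.00, centroid at (105.00, 126.00).
ΣA = 4200.00 mm²
ΣAx_c = (1680.00)(105.00) + (2520.00)(105.00) = 441000.00 mm³
ΣAy_c = (1680.00)(60.00) + (2520.00)(126.00) = 418320.00 mm³
x_c = 441000.00 / 4200.00 = 105.00 mm
y_c = 418320.00 / 4200.00 = 99.60 mm

x_c = 105.00 mm, y_c = 99.60 mm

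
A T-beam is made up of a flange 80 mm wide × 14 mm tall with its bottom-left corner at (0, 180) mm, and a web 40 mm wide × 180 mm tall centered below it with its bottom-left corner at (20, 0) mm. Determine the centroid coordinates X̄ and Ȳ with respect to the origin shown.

X̄ = 40.00 mm, Ȳ = 103.06 mm

Part | A | x̄ᵢ | ȳᵢ | A·x̄ᵢ | A·ȳᵢ
web | 7200.00 | 40.00 | 90.00 | 288000.00 | 648000.00
flange | 1120.00 | 40.00 | 187.00 | 44800.00 | 209440.00
Σ | 8320.00 |  |  | 332800.00 | 857440.00
X̄ = 332800.00 / 8320.00 = 40.00 mm
Ȳ = 857440.00 / 8320.00 = 103.06 mm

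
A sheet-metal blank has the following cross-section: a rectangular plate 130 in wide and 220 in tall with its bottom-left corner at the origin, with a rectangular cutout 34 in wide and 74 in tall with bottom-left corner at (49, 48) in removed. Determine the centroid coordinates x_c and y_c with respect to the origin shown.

plate: A = 130 × 220 = 28600.00, centroid at (65.00, 110.00).
hole: A = −(34 × 74) = -2516.00, centroid at (66.00, 85.00).
ΣA = 26084.00 in²
ΣAx_c = (28600.00)(65.00) + (-2516.00)(66.00) = 1692944.00 in³
ΣAy_c = (28600.00)(110.00) + (-2516.00)(85.00) = 2932140.00 in³
x_c = 1692944.00 / 26084.00 = 64.90 in
y_c = 2932140.00 / 26084.00 = 112.41 in

x_c = 64.90 in, y_c = 112.41 in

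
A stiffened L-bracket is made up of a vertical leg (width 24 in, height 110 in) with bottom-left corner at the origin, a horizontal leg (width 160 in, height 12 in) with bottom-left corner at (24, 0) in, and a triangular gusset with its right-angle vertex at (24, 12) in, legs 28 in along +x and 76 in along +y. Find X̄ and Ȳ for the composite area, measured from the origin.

vertical leg: A = 24 × 110 = 2640.00, centroid at (12.00, 55.00).
horizontal leg: A = 160 × 12 = 1920.00, centroid at (104.00, 6.00).
gusset: A = ½·28·76 = 1064.00, centroid at (33.33, 37.33).
ΣA = 5624.00 in²
ΣAX̄ = (2640.00)(12.00) + (1920.00)(104.00) + (1064.00)(33.33) = 266826.67 in³
ΣAȲ = (2640.00)(55.00) + (1920.00)(6.00) + (1064.00)(37.33) = 196442.67 in³
X̄ = 266826.67 / 5624.00 = 47.44 in
Ȳ = 196442.67 / 5624.00 = 34.93 in

X̄ = 47.44 in, Ȳ = 34.93 in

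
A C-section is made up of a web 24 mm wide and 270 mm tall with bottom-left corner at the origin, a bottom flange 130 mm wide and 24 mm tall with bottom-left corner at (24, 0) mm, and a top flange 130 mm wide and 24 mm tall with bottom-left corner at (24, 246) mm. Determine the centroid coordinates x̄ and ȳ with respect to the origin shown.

x̄ = 49.77 mm, ȳ = 135.00 mm

web: A = 24 × 270 = 6480.00, centroid at (12.00, 135.00).
bottom flange: A = 130 × 24 = 3120.00, centroid at (89.00, 12.00).
top flange: A = 130 × 24 = 3120.00, centroid at (89.00, 258.00).
ΣA = 12720.00 mm², ΣAx̄ = 633120.00 mm³, ΣAȳ = 1717200.00 mm³.
x̄ = 633120.00/12720.00 = 49.77 mm; ȳ = 1717200.00/12720.00 = 135.00 mm.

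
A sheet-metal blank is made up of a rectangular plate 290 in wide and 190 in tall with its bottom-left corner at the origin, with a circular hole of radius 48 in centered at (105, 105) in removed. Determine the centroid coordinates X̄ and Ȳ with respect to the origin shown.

X̄ = 151.05 in, Ȳ = 93.49 in

plate: A = 290 × 190 = 55100.00, centroid at (145.00, 95.00).
hole: A = −π·48² = -7238.23, centroid at (105.00, 105.00).
ΣA = 47861.77 in²
ΣAX̄ = (55100.00)(145.00) + (-7238.23)(105.00) = 7229485.91 in³
ΣAȲ = (55100.00)(95.00) + (-7238.23)(105.00) = 4474485.91 in³
X̄ = 7229485.91 / 47861.77 = 151.05 in
Ȳ = 4474485.91 / 47861.77 = 93.49 in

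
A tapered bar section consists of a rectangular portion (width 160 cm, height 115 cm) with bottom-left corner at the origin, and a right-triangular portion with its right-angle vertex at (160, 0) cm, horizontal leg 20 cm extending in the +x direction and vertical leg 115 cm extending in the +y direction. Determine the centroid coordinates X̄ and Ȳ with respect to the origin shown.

X̄ = 85.10 cm, Ȳ = 56.37 cm

rectangular portion: A = 160 × 115 = 18400.00, centroid at (80.00, 57.50).
triangular portion: A = ½·20·115 = 1150.00, centroid at (166.67, 38.33).
ΣA = 19550.00 cm²
ΣAX̄ = (18400.00)(80.00) + (1150.00)(166.67) = 1663666.67 cm³
ΣAȲ = (18400.00)(57.50) + (1150.00)(38.33) = 1102083.33 cm³
X̄ = 1663666.67 / 19550.00 = 85.10 cm
Ȳ = 1102083.33 / 19550.00 = 56.37 cm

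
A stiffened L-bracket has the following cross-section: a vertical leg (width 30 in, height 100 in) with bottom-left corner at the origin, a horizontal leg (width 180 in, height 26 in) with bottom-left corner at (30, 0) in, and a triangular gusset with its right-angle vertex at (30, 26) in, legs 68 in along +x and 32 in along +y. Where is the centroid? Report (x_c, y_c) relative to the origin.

x_c = 75.72 in, y_c = 28.60 in

Part | A | x̄ᵢ | ȳᵢ | A·x̄ᵢ | A·ȳᵢ
vertical leg | 3000.00 | 15.00 | 50.00 | 45000.00 | 150000.00
horizontal leg | 4680.00 | 120.00 | 13.00 | 561600.00 | 60840.00
gusset | 1088.00 | 52.67 | 36.67 | 57301.33 | 39893.33
Σ | 8768.00 |  |  | 663901.33 | 250733.33
x_c = 663901.33 / 8768.00 = 75.72 in
y_c = 250733.33 / 8768.00 = 28.60 in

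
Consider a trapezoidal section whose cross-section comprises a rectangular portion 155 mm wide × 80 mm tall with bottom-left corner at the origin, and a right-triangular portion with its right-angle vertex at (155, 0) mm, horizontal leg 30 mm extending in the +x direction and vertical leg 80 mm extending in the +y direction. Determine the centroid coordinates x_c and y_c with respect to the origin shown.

x_c = 85.22 mm, y_c = 38.82 mm

Part | A | x̄ᵢ | ȳᵢ | A·x̄ᵢ | A·ȳᵢ
rectangular portion | 12400.00 | 77.50 | 40.00 | 961000.00 | 496000.00
triangular portion | 1200.00 | 165.00 | 26.67 | 198000.00 | 32000.00
Σ | 13600.00 |  |  | 1159000.00 | 528000.00
x_c = 1159000.00 / 13600.00 = 85.22 mm
y_c = 528000.00 / 13600.00 = 38.82 mm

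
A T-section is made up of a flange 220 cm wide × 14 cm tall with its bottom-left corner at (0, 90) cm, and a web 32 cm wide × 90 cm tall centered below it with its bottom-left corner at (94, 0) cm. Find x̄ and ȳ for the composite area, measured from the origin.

web: A = 32 × 90 = 2880.00, centroid at (110.00, 45.00).
flange: A = 220 × 14 = 3080.00, centroid at (110.00, 97.00).
ΣA = 5960.00 cm²
ΣAx̄ = (2880.00)(110.00) + (3080.00)(110.00) = 655600.00 cm³
ΣAȳ = (2880.00)(45.00) + (3080.00)(97.00) = 428360.00 cm³
x̄ = 655600.00 / 5960.00 = 110.00 cm
ȳ = 428360.00 / 5960.00 = 71.87 cm

x̄ = 110.00 cm, ȳ = 71.87 cm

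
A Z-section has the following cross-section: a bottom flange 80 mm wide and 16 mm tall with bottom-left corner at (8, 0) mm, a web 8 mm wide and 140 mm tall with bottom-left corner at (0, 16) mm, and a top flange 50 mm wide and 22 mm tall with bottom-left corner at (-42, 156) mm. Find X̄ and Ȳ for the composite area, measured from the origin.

bottom flange: A = 80 × 16 = 1280.00, centroid at (48.00, 8.00).
web: A = 8 × 140 = 1120.00, centroid at (4.00, 86.00).
top flange: A = 50 × 22 = 1100.00, centroid at (-17.00, 167.00).
ΣA = 3500.00 mm², ΣAX̄ = 47220.00 mm³, ΣAȲ = 290260.00 mm³.
X̄ = 47220.00/3500.00 = 13.49 mm; Ȳ = 290260.00/3500.00 = 82.93 mm.

X̄ = 13.49 mm, Ȳ = 82.93 mm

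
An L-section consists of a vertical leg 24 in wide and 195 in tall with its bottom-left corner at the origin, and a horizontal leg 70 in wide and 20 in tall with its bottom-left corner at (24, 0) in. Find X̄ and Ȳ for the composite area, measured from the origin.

vertical leg: A = 24 × 195 = 4680.00, centroid at (12.00, 97.50).
horizontal leg: A = 70 × 20 = 1400.00, centroid at (59.00, 10.00).
ΣA = 6080.00 in²
ΣAX̄ = (4680.00)(12.00) + (1400.00)(59.00) = 138760.00 in³
ΣAȲ = (4680.00)(97.50) + (1400.00)(10.00) = 470300.00 in³
X̄ = 138760.00 / 6080.00 = 22.82 in
Ȳ = 470300.00 / 6080.00 = 77.35 in

X̄ = 22.82 in, Ȳ = 77.35 in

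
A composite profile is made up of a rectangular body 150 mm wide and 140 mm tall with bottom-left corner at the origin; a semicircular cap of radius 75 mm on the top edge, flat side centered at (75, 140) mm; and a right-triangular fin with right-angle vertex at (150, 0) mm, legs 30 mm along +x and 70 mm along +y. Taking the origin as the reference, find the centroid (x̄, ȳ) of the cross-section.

x̄ = 77.89 mm, ȳ = 97.55 mm

rectangular body: A = 150 × 140 = 21000.00, centroid at (75.00, 70.00).
semicircular top: A = ½π·75² = 8835.73, centroid at (75.00, 171.83).
triangular fin: A = ½·30·70 = 1050.00, centroid at (160.00, 23.33).
ΣA = 30885.73 mm², ΣAx̄ = 2405679.70 mm³, ΣAȳ = 3012752.11 mm³.
x̄ = 2405679.70/30885.73 = 77.89 mm; ȳ = 3012752.11/30885.73 = 97.55 mm.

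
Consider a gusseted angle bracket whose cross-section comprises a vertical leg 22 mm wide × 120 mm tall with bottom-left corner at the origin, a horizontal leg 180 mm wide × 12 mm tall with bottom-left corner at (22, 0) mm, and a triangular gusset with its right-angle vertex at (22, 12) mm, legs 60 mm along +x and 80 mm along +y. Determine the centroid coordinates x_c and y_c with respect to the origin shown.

vertical leg: A = 22 × 120 = 2640.00, centroid at (11.00, 60.00).
horizontal leg: A = 180 × 12 = 2160.00, centroid at (112.00, 6.00).
gusset: A = ½·60·80 = 2400.00, centroid at (42.00, 38.67).
ΣA = 7200.00 mm², ΣAx_c = 371760.00 mm³, ΣAy_c = 264160.00 mm³.
x_c = 371760.00/7200.00 = 51.63 mm; y_c = 264160.00/7200.00 = 36.69 mm.

x_c = 51.63 mm, y_c = 36.69 mm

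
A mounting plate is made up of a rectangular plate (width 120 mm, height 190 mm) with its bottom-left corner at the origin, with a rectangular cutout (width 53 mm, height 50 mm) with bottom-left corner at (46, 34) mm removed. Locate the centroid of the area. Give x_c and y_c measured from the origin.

plate: A = 120 × 190 = 22800.00, centroid at (60.00, 95.00).
hole: A = −(53 × 50) = -2650.00, centroid at (72.50, 59.00).
ΣA = 20150.00 mm²
ΣAx_c = (22800.00)(60.00) + (-2650.00)(72.50) = 1175875.00 mm³
ΣAy_c = (22800.00)(95.00) + (-2650.00)(59.00) = 2009650.00 mm³
x_c = 1175875.00 / 20150.00 = 58.36 mm
y_c = 2009650.00 / 20150.00 = 99.73 mm

x_c = 58.36 mm, y_c = 99.73 mm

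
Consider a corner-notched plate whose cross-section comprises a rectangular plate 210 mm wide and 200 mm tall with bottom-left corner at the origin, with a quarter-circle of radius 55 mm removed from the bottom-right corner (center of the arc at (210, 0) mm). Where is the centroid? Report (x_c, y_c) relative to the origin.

plate: A = 210 × 200 = 42000.00, centroid at (105.00, 100.00).
removed quarter-circle: A = −¼π·55² = -2375.83, centroid at (186.66, 23.34).
ΣA = 39624.17 mm², ΣAx_c = 3966534.15 mm³, ΣAy_c = 4144541.67 mm³.
x_c = 3966534.15/39624.17 = 100.10 mm; y_c = 4144541.67/39624.17 = 104.60 mm.

x_c = 100.10 mm, y_c = 104.60 mm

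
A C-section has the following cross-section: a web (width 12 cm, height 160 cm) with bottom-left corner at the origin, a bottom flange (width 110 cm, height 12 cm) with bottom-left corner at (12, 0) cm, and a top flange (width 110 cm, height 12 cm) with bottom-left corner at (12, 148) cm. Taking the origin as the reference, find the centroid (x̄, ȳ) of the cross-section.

web: A = 12 × 160 = 1920.00, centroid at (6.00, 80.00).
bottom flange: A = 110 × 12 = 1320.00, centroid at (67.00, 6.00).
top flange: A = 110 × 12 = 1320.00, centroid at (67.00, 154.00).
ΣA = 4560.00 cm²
ΣAx̄ = (1920.00)(6.00) + (1320.00)(67.00) + (1320.00)(67.00) = 188400.00 cm³
ΣAȳ = (1920.00)(80.00) + (1320.00)(6.00) + (1320.00)(154.00) = 364800.00 cm³
x̄ = 188400.00 / 4560.00 = 41.32 cm
ȳ = 364800.00 / 4560.00 = 80.00 cm

x̄ = 41.32 cm, ȳ = 80.00 cm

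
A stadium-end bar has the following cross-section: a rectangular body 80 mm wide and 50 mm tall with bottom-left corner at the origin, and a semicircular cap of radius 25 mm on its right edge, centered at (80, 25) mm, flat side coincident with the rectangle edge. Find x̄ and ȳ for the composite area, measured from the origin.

rectangular body: A = 80 × 50 = 4000.00, centroid at (40.00, 25.00).
semicircular end: A = ½π·25² = 981.75, centroid at (90.61, 25.00).
ΣA = 4981.75 mm², ΣAx̄ = 248956.48 mm³, ΣAȳ = 124543.69 mm³.
x̄ = 248956.48/4981.75 = 49.97 mm; ȳ = 124543.69/4981.75 = 25.00 mm.

x̄ = 49.97 mm, ȳ = 25.00 mm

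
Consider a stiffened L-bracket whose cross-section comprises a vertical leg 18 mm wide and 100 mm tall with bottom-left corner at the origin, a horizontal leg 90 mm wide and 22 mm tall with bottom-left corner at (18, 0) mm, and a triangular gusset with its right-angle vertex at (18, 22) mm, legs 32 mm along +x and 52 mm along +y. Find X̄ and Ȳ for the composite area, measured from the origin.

X̄ = 35.73 mm, Ȳ = 31.33 mm

Part | A | x̄ᵢ | ȳᵢ | A·x̄ᵢ | A·ȳᵢ
vertical leg | 1800.00 | 9.00 | 50.00 | 16200.00 | 90000.00
horizontal leg | 1980.00 | 63.00 | 11.00 | 124740.00 | 21780.00
gusset | 832.00 | 28.67 | 39.33 | 23850.67 | 32725.33
Σ | 4612.00 |  |  | 164790.67 | 144505.33
X̄ = 164790.67 / 4612.00 = 35.73 mm
Ȳ = 144505.33 / 4612.00 = 31.33 mm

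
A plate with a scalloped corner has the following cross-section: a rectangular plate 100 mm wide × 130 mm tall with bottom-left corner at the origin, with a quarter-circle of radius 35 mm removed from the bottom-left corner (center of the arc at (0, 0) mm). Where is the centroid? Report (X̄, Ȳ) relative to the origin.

Part | A | x̄ᵢ | ȳᵢ | A·x̄ᵢ | A·ȳᵢ
plate | 13000.00 | 50.00 | 65.00 | 650000.00 | 845000.00
removed quarter-circle | -962.11 | 14.85 | 14.85 | -14291.67 | -14291.67
Σ | 12037.89 |  |  | 635708.33 | 830708.33
X̄ = 635708.33 / 12037.89 = 52.81 mm
Ȳ = 830708.33 / 12037.89 = 69.01 mm

X̄ = 52.81 mm, Ȳ = 69.01 mm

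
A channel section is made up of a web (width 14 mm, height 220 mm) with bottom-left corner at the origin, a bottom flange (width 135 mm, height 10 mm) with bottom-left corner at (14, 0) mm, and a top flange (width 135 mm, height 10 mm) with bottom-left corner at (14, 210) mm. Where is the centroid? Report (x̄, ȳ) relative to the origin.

x̄ = 41.80 mm, ȳ = 110.00 mm

web: A = 14 × 220 = 3080.00, centroid at (7.00, 110.00).
bottom flange: A = 135 × 10 = 1350.00, centroid at (81.50, 5.00).
top flange: A = 135 × 10 = 1350.00, centroid at (81.50, 215.00).
ΣA = 5780.00 mm²
ΣAx̄ = (3080.00)(7.00) + (1350.00)(81.50) + (1350.00)(81.50) = 241610.00 mm³
ΣAȳ = (3080.00)(110.00) + (1350.00)(5.00) + (1350.00)(215.00) = 635800.00 mm³
x̄ = 241610.00 / 5780.00 = 41.80 mm
ȳ = 635800.00 / 5780.00 = 110.00 mm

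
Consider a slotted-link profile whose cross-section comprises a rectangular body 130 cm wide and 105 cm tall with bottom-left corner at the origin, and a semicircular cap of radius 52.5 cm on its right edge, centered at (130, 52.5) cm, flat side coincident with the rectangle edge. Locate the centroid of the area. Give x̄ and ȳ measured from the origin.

x̄ = 86.02 cm, ȳ = 52.50 cm

rectangular body: A = 130 × 105 = 13650.00, centroid at (65.00, 52.50).
semicircular end: A = ½π·52.5² = 4329.51, centroid at (152.28, 52.50).
ΣA = 17979.51 cm²
ΣAx̄ = (13650.00)(65.00) + (4329.51)(152.28) = 1546554.71 cm³
ΣAȳ = (13650.00)(52.50) + (4329.51)(52.50) = 943924.14 cm³
x̄ = 1546554.71 / 17979.51 = 86.02 cm
ȳ = 943924.14 / 17979.51 = 52.50 cm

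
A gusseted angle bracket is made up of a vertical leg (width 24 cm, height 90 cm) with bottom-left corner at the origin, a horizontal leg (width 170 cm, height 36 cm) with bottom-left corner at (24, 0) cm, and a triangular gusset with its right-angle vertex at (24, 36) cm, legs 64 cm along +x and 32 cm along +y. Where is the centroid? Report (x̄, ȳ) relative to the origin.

x̄ = 79.47 cm, ȳ = 27.42 cm

Part | A | x̄ᵢ | ȳᵢ | A·x̄ᵢ | A·ȳᵢ
vertical leg | 2160.00 | 12.00 | 45.00 | 25920.00 | 97200.00
horizontal leg | 6120.00 | 109.00 | 18.00 | 667080.00 | 110160.00
gusset | 1024.00 | 45.33 | 46.67 | 46421.33 | 47786.67
Σ | 9304.00 |  |  | 739421.33 | 255146.67
x̄ = 739421.33 / 9304.00 = 79.47 cm
ȳ = 255146.67 / 9304.00 = 27.42 cm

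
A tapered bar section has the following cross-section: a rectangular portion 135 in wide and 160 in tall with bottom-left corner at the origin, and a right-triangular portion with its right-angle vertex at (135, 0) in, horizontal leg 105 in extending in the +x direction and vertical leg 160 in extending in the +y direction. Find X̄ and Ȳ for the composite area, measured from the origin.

X̄ = 96.20 in, Ȳ = 72.53 in

rectangular portion: A = 135 × 160 = 21600.00, centroid at (67.50, 80.00).
triangular portion: A = ½·105·160 = 8400.00, centroid at (170.00, 53.33).
ΣA = 30000.00 in², ΣAX̄ = 2886000.00 in³, ΣAȲ = 2176000.00 in³.
X̄ = 2886000.00/30000.00 = 96.20 in; Ȳ = 2176000.00/30000.00 = 72.53 in.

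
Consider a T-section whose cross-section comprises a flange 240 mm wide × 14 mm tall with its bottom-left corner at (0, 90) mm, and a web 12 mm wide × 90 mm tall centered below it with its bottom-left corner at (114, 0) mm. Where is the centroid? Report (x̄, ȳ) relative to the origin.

web: A = 12 × 90 = 1080.00, centroid at (120.00, 45.00).
flange: A = 240 × 14 = 3360.00, centroid at (120.00, 97.00).
ΣA = 4440.00 mm², ΣAx̄ = 532800.00 mm³, ΣAȳ = 374520.00 mm³.
x̄ = 532800.00/4440.00 = 120.00 mm; ȳ = 374520.00/4440.00 = 84.35 mm.

x̄ = 120.00 mm, ȳ = 84.35 mm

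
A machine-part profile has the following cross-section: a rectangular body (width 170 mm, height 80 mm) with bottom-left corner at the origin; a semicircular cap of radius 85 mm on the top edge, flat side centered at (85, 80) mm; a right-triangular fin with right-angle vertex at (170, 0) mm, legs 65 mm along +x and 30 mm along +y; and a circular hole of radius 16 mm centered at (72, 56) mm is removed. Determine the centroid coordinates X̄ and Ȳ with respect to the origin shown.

X̄ = 89.56 mm, Ȳ = 72.69 mm

rectangular body: A = 170 × 80 = 13600.00, centroid at (85.00, 40.00).
semicircular top: A = ½π·85² = 11349.00, centroid at (85.00, 116.08).
triangular fin: A = ½·65·30 = 975.00, centroid at (191.67, 10.00).
hole: A = −π·16² = -804.25, centroid at (72.00, 56.00).
ΣA = 25119.76 mm²
ΣAX̄ = (13600.00)(85.00) + (11349.00)(85.00) + (975.00)(191.67) + (-804.25)(72.00) = 2249634.46 mm³
ΣAȲ = (13600.00)(40.00) + (11349.00)(116.08) + (975.00)(10.00) + (-804.25)(56.00) = 1826049.07 mm³
X̄ = 2249634.46 / 25119.76 = 89.56 mm
Ȳ = 1826049.07 / 25119.76 = 72.69 mm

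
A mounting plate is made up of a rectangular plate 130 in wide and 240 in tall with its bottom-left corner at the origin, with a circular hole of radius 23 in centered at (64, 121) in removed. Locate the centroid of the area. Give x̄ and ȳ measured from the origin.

x̄ = 65.06 in, ȳ = 119.94 in

Part | A | x̄ᵢ | ȳᵢ | A·x̄ᵢ | A·ȳᵢ
plate | 31200.00 | 65.00 | 120.00 | 2028000.00 | 3744000.00
hole | -1661.90 | 64.00 | 121.00 | -106361.76 | -201090.20
Σ | 29538.10 |  |  | 1921638.24 | 3542909.80
x̄ = 1921638.24 / 29538.10 = 65.06 in
ȳ = 3542909.80 / 29538.10 = 119.94 in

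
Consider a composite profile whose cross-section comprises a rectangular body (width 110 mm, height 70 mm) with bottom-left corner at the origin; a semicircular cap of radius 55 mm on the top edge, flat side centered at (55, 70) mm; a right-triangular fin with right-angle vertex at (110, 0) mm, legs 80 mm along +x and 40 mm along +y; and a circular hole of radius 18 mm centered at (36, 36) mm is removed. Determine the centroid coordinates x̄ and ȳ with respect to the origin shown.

x̄ = 66.51 mm, ȳ = 53.53 mm

rectangular body: A = 110 × 70 = 7700.00, centroid at (55.00, 35.00).
semicircular top: A = ½π·55² = 4751.66, centroid at (55.00, 93.34).
triangular fin: A = ½·80·40 = 1600.00, centroid at (136.67, 13.33).
hole: A = −π·18² = -1017.88, centroid at (36.00, 36.00).
ΣA = 13033.78 mm², ΣAx̄ = 866864.37 mm³, ΣAȳ = 697722.59 mm³.
x̄ = 866864.37/13033.78 = 66.51 mm; ȳ = 697722.59/13033.78 = 53.53 mm.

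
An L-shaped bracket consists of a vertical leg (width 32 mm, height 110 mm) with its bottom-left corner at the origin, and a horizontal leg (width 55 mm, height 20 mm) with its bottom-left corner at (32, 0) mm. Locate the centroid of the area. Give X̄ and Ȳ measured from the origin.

X̄ = 26.36 mm, Ȳ = 44.29 mm

Part | A | x̄ᵢ | ȳᵢ | A·x̄ᵢ | A·ȳᵢ
vertical leg | 3520.00 | 16.00 | 55.00 | 56320.00 | 193600.00
horizontal leg | 1100.00 | 59.50 | 10.00 | 65450.00 | 11000.00
Σ | 4620.00 |  |  | 121770.00 | 204600.00
X̄ = 121770.00 / 4620.00 = 26.36 mm
Ȳ = 204600.00 / 4620.00 = 44.29 mm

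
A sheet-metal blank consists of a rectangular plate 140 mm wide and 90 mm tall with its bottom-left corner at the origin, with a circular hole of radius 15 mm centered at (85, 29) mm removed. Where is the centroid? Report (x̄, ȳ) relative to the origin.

x̄ = 69.11 mm, ȳ = 45.95 mm

Part | A | x̄ᵢ | ȳᵢ | A·x̄ᵢ | A·ȳᵢ
plate | 12600.00 | 70.00 | 45.00 | 882000.00 | 567000.00
hole | -706.86 | 85.00 | 29.00 | -60082.96 | -20498.89
Σ | 11893.14 |  |  | 821917.04 | 546501.11
x̄ = 821917.04 / 11893.14 = 69.11 mm
ȳ = 546501.11 / 11893.14 = 45.95 mm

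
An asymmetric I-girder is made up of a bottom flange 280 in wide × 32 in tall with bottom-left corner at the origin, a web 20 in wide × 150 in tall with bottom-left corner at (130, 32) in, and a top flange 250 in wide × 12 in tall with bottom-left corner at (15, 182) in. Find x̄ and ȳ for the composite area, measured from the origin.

x̄ = 140.00 in, ȳ = 68.74 in

Part | A | x̄ᵢ | ȳᵢ | A·x̄ᵢ | A·ȳᵢ
bottom flange | 8960.00 | 140.00 | 16.00 | 1254400.00 | 143360.00
web | 3000.00 | 140.00 | 107.00 | 420000.00 | 321000.00
top flange | 3000.00 | 140.00 | 188.00 | 420000.00 | 564000.00
Σ | 14960.00 |  |  | 2094400.00 | 1028360.00
x̄ = 2094400.00 / 14960.00 = 140.00 in
ȳ = 1028360.00 / 14960.00 = 68.74 in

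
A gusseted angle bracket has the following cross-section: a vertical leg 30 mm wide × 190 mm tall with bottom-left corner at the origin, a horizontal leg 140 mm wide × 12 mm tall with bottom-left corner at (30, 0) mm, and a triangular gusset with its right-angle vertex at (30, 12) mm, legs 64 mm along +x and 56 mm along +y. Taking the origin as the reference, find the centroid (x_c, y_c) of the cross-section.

vertical leg: A = 30 × 190 = 5700.00, centroid at (15.00, 95.00).
horizontal leg: A = 140 × 12 = 1680.00, centroid at (100.00, 6.00).
gusset: A = ½·64·56 = 1792.00, centroid at (51.33, 30.67).
ΣA = 9172.00 mm²
ΣAx_c = (5700.00)(15.00) + (1680.00)(100.00) + (1792.00)(51.33) = 345489.33 mm³
ΣAy_c = (5700.00)(95.00) + (1680.00)(6.00) + (1792.00)(30.67) = 606534.67 mm³
x_c = 345489.33 / 9172.00 = 37.67 mm
y_c = 606534.67 / 9172.00 = 66.13 mm

x_c = 37.67 mm, y_c = 66.13 mm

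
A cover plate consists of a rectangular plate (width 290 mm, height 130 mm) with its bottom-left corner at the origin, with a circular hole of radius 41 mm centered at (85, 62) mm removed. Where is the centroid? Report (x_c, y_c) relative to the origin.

x_c = 154.77 mm, y_c = 65.49 mm

plate: A = 290 × 130 = 37700.00, centroid at (145.00, 65.00).
hole: A = −π·41² = -5281.02, centroid at (85.00, 62.00).
ΣA = 32418.98 mm²
ΣAx_c = (37700.00)(145.00) + (-5281.02)(85.00) = 5017613.53 mm³
ΣAy_c = (37700.00)(65.00) + (-5281.02)(62.00) = 2123076.93 mm³
x_c = 5017613.53 / 32418.98 = 154.77 mm
y_c = 2123076.93 / 32418.98 = 65.49 mm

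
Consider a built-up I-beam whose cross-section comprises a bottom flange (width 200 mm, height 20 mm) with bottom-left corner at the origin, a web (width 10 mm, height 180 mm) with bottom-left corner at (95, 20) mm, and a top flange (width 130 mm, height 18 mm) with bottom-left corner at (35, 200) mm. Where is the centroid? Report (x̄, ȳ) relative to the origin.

bottom flange: A = 200 × 20 = 4000.00, centroid at (100.00, 10.00).
web: A = 10 × 180 = 1800.00, centroid at (100.00, 110.00).
top flange: A = 130 × 18 = 2340.00, centroid at (100.00, 209.00).
ΣA = 8140.00 mm², ΣAx̄ = 814000.00 mm³, ΣAȳ = 727060.00 mm³.
x̄ = 814000.00/8140.00 = 100.00 mm; ȳ = 727060.00/8140.00 = 89.32 mm.

x̄ = 100.00 mm, ȳ = 89.32 mm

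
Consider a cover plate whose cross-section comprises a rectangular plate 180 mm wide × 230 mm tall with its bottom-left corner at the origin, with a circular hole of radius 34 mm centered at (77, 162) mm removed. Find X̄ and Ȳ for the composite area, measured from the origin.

X̄ = 91.25 mm, Ȳ = 110.48 mm

plate: A = 180 × 230 = 41400.00, centroid at (90.00, 115.00).
hole: A = −π·34² = -3631.68, centroid at (77.00, 162.00).
ΣA = 37768.32 mm², ΣAX̄ = 3446360.55 mm³, ΣAȲ = 4172667.66 mm³.
X̄ = 3446360.55/37768.32 = 91.25 mm; Ȳ = 4172667.66/37768.32 = 110.48 mm.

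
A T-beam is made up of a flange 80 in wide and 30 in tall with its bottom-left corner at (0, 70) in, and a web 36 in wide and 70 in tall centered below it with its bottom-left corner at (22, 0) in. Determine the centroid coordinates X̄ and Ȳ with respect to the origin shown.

X̄ = 40.00 in, Ȳ = 59.39 in

Part | A | x̄ᵢ | ȳᵢ | A·x̄ᵢ | A·ȳᵢ
web | 2520.00 | 40.00 | 35.00 | 100800.00 | 88200.00
flange | 2400.00 | 40.00 | 85.00 | 96000.00 | 204000.00
Σ | 4920.00 |  |  | 196800.00 | 292200.00
X̄ = 196800.00 / 4920.00 = 40.00 in
Ȳ = 292200.00 / 4920.00 = 59.39 in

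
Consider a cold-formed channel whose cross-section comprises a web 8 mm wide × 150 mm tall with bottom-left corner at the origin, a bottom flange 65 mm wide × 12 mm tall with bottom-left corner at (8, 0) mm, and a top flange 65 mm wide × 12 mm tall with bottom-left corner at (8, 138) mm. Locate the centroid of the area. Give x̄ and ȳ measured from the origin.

x̄ = 24.63 mm, ȳ = 75.00 mm

web: A = 8 × 150 = 1200.00, centroid at (4.00, 75.00).
bottom flange: A = 65 × 12 = 780.00, centroid at (40.50, 6.00).
top flange: A = 65 × 12 = 780.00, centroid at (40.50, 144.00).
ΣA = 2760.00 mm², ΣAx̄ = 67980.00 mm³, ΣAȳ = 207000.00 mm³.
x̄ = 67980.00/2760.00 = 24.63 mm; ȳ = 207000.00/2760.00 = 75.00 mm.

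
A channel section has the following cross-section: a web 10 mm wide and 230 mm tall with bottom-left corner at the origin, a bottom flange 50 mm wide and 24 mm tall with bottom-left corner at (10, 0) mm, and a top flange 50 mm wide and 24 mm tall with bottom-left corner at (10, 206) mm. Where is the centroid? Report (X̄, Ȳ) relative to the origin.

web: A = 10 × 230 = 2300.00, centroid at (5.00, 115.00).
bottom flange: A = 50 × 24 = 1200.00, centroid at (35.00, 12.00).
top flange: A = 50 × 24 = 1200.00, centroid at (35.00, 218.00).
ΣA = 4700.00 mm²
ΣAX̄ = (2300.00)(5.00) + (1200.00)(35.00) + (1200.00)(35.00) = 95500.00 mm³
ΣAȲ = (2300.00)(115.00) + (1200.00)(12.00) + (1200.00)(218.00) = 540500.00 mm³
X̄ = 95500.00 / 4700.00 = 20.32 mm
Ȳ = 540500.00 / 4700.00 = 115.00 mm

X̄ = 20.32 mm, Ȳ = 115.00 mm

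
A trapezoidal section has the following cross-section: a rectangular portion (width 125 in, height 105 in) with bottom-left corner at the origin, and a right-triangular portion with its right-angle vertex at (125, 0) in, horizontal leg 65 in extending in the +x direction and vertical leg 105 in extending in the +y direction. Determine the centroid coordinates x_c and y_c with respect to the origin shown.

x_c = 79.87 in, y_c = 48.89 in

rectangular portion: A = 125 × 105 = 13125.00, centroid at (62.50, 52.50).
triangular portion: A = ½·65·105 = 3412.50, centroid at (146.67, 35.00).
ΣA = 16537.50 in², ΣAx_c = 1320812.50 in³, ΣAy_c = 808500.00 in³.
x_c = 1320812.50/16537.50 = 79.87 in; y_c = 808500.00/16537.50 = 48.89 in.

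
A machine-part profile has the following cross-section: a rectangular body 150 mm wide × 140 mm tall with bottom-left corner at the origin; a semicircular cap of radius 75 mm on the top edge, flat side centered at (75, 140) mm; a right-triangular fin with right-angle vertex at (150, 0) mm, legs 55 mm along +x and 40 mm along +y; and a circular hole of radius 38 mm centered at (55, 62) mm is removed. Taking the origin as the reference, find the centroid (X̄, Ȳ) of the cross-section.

Part | A | x̄ᵢ | ȳᵢ | A·x̄ᵢ | A·ȳᵢ
rectangular body | 21000.00 | 75.00 | 70.00 | 1575000.00 | 1470000.00
semicircular top | 8835.73 | 75.00 | 171.83 | 662679.70 | 1518252.11
triangular fin | 1100.00 | 168.33 | 13.33 | 185166.67 | 14666.67
hole | -4536.46 | 55.00 | 62.00 | -249505.29 | -281260.51
Σ | 26399.27 |  |  | 2173341.08 | 2721658.27
X̄ = 2173341.08 / 26399.27 = 82.33 mm
Ȳ = 2721658.27 / 26399.27 = 103.10 mm

X̄ = 82.33 mm, Ȳ = 103.10 mm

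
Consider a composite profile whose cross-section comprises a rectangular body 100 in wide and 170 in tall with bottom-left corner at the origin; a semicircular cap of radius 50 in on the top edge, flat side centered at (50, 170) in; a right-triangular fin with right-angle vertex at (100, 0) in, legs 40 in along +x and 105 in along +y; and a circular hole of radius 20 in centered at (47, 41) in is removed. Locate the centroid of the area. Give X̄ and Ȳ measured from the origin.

Part | A | x̄ᵢ | ȳᵢ | A·x̄ᵢ | A·ȳᵢ
rectangular body | 17000.00 | 50.00 | 85.00 | 850000.00 | 1445000.00
semicircular top | 3926.99 | 50.00 | 191.22 | 196349.54 | 750921.77
triangular fin | 2100.00 | 113.33 | 35.00 | 238000.00 | 73500.00
hole | -1256.64 | 47.00 | 41.00 | -59061.94 | -51522.12
Σ | 21770.35 |  |  | 1225287.60 | 2217899.65
X̄ = 1225287.60 / 21770.35 = 56.28 in
Ȳ = 2217899.65 / 21770.35 = 101.88 in

X̄ = 56.28 in, Ȳ = 101.88 in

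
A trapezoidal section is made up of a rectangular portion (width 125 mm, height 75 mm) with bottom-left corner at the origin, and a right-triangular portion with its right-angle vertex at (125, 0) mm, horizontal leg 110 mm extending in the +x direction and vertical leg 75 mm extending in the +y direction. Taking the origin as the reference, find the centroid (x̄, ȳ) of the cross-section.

x̄ = 92.80 mm, ȳ = 33.68 mm

Part | A | x̄ᵢ | ȳᵢ | A·x̄ᵢ | A·ȳᵢ
rectangular portion | 9375.00 | 62.50 | 37.50 | 585937.50 | 351562.50
triangular portion | 4125.00 | 161.67 | 25.00 | 666875.00 | 103125.00
Σ | 13500.00 |  |  | 1252812.50 | 454687.50
x̄ = 1252812.50 / 13500.00 = 92.80 mm
ȳ = 454687.50 / 13500.00 = 33.68 mm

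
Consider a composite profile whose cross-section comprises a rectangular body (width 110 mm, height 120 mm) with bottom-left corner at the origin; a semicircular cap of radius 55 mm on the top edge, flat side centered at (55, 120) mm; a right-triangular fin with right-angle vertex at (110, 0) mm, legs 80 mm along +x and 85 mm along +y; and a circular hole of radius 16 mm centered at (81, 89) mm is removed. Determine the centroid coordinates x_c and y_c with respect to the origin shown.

rectangular body: A = 110 × 120 = 13200.00, centroid at (55.00, 60.00).
semicircular top: A = ½π·55² = 4751.66, centroid at (55.00, 143.34).
triangular fin: A = ½·80·85 = 3400.00, centroid at (136.67, 28.33).
hole: A = −π·16² = -804.25, centroid at (81.00, 89.00).
ΣA = 20547.41 mm²
ΣAx_c = (13200.00)(55.00) + (4751.66)(55.00) + (3400.00)(136.67) + (-804.25)(81.00) = 1386863.84 mm³
ΣAy_c = (13200.00)(60.00) + (4751.66)(143.34) + (3400.00)(28.33) + (-804.25)(89.00) = 1497871.02 mm³
x_c = 1386863.84 / 20547.41 = 67.50 mm
y_c = 1497871.02 / 20547.41 = 72.90 mm

x_c = 67.50 mm, y_c = 72.90 mm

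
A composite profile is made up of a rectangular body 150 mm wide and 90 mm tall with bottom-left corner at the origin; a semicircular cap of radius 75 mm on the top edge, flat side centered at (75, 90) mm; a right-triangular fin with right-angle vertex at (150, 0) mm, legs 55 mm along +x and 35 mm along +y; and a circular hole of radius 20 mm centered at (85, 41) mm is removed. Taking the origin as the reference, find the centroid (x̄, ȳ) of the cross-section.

x̄ = 78.51 mm, ȳ = 74.57 mm

rectangular body: A = 150 × 90 = 13500.00, centroid at (75.00, 45.00).
semicircular top: A = ½π·75² = 8835.73, centroid at (75.00, 121.83).
triangular fin: A = ½·55·35 = 962.50, centroid at (168.33, 11.67).
hole: A = −π·20² = -1256.64, centroid at (85.00, 41.00).
ΣA = 22041.59 mm², ΣAx̄ = 1730386.38 mm³, ΣAȳ = 1643672.69 mm³.
x̄ = 1730386.38/22041.59 = 78.51 mm; ȳ = 1643672.69/22041.59 = 74.57 mm.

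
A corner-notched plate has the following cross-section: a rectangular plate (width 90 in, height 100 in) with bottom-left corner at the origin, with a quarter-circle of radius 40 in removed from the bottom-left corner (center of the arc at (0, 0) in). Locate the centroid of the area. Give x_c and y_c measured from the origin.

Part | A | x̄ᵢ | ȳᵢ | A·x̄ᵢ | A·ȳᵢ
plate | 9000.00 | 45.00 | 50.00 | 405000.00 | 450000.00
removed quarter-circle | -1256.64 | 16.98 | 16.98 | -21333.33 | -21333.33
Σ | 7743.36 |  |  | 383666.67 | 428666.67
x_c = 383666.67 / 7743.36 = 49.55 in
y_c = 428666.67 / 7743.36 = 55.36 in

x_c = 49.55 in, y_c = 55.36 in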